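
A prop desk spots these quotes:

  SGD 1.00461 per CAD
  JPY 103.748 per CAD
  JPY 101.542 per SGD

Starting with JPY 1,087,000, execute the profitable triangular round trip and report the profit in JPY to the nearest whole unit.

Profit: JPY 18,519

Profitable loop is JPY → SGD → CAD → JPY:
JPY 1,087,000 ÷ 101.542 = SGD 10,704.93
SGD 10,704.93 ÷ 1.00461 = CAD 10,655.81
CAD 10,655.81 × 103.748 = JPY 1,105,519
Profit = JPY 1,105,519 − JPY 1,087,000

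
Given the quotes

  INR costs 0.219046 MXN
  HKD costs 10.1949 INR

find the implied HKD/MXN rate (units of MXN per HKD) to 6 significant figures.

1 HKD × 10.1949 = 10.1949 INR
10.1949 INR × 0.219046 = 2.23315 MXN

HKD/MXN = 2.23315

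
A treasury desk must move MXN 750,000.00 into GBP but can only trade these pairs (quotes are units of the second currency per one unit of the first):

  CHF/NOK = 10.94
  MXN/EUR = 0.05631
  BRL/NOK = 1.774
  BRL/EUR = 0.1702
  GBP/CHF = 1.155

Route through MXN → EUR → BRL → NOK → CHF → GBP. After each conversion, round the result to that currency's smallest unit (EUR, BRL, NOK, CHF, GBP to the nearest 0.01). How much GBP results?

GBP 34,837.06

MXN 750,000.00 × 0.05631 = EUR 42,232.50
EUR 42,232.50 ÷ 0.1702 = BRL 248,134.55
BRL 248,134.55 × 1.774 = NOK 440,190.69
NOK 440,190.69 ÷ 10.94 = CHF 40,236.81
CHF 40,236.81 ÷ 1.155 = GBP 34,837.06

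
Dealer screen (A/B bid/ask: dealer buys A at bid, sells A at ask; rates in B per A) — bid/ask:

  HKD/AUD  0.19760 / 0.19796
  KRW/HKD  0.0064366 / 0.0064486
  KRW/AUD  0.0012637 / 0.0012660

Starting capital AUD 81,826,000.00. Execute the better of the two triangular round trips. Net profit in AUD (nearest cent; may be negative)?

Best loop AUD → KRW → HKD → AUD:
AUD 81,826,000.00 ÷ 0.0012660 (buy KRW at ask) = KRW 64,633,491,311
KRW 64,633,491,311 × 0.0064366 (sell KRW at bid) = HKD 416,019,930.17
HKD 416,019,930.17 × 0.19760 (sell HKD at bid) = AUD 82,205,538.20

Net profit: AUD 379,538.20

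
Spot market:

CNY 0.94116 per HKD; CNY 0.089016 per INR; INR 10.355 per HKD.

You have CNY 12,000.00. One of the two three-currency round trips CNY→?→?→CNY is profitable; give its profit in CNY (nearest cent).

Profit: CNY 252.55

Profitable loop is CNY → INR → HKD → CNY:
CNY 12,000.00 ÷ 0.089016 = INR 134,807.23
INR 134,807.23 ÷ 10.355 = HKD 13,018.56
HKD 13,018.56 × 0.94116 = CNY 12,252.55
Profit = CNY 12,252.55 − CNY 12,000.00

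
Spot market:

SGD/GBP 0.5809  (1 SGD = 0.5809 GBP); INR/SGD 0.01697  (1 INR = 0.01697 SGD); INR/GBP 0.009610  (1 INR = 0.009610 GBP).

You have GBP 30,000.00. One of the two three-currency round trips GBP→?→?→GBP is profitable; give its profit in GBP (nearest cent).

Profitable loop is GBP → INR → SGD → GBP:
GBP 30,000.00 ÷ 0.009610 = INR 3,121,748.18
INR 3,121,748.18 × 0.01697 = SGD 52,976.07
SGD 52,976.07 × 0.5809 = GBP 30,773.80
Profit = GBP 30,773.80 − GBP 30,000.00

Profit: GBP 773.80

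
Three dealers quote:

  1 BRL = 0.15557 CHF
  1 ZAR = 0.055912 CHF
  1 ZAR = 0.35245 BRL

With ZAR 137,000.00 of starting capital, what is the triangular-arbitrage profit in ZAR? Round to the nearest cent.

Profit: ZAR 2,701.87

Profitable loop is ZAR → CHF → BRL → ZAR:
ZAR 137,000.00 × 0.055912 = CHF 7,659.94
CHF 7,659.94 ÷ 0.15557 = BRL 49,237.93
BRL 49,237.93 ÷ 0.35245 = ZAR 139,701.87
Profit = ZAR 139,701.87 − ZAR 137,000.00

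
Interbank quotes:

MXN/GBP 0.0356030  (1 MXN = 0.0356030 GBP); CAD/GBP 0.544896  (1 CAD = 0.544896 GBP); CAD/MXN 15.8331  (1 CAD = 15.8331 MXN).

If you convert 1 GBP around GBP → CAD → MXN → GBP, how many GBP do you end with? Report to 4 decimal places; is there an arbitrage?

Around GBP → CAD → MXN → GBP: 1 ÷ 0.544896 × 15.8331 × 0.0356030 = 1.034520
Product > 1; profitable direction is GBP → CAD → MXN → GBP.

1.0345 (arbitrage exists)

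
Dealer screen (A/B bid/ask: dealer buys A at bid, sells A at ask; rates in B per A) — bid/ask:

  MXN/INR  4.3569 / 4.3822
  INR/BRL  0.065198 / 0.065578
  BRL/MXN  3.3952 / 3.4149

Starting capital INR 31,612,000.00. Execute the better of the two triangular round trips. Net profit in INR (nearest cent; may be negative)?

Best loop INR → MXN → BRL → INR:
INR 31,612,000.00 ÷ 4.3822 (buy MXN at ask) = MXN 7,213,728.26
MXN 7,213,728.26 ÷ 3.4149 (buy BRL at ask) = BRL 2,112,427.38
BRL 2,112,427.38 ÷ 0.065578 (buy INR at ask) = INR 32,212,439.86

Net profit: INR 600,439.86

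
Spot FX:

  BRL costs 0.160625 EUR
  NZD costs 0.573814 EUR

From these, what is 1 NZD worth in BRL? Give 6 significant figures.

1 NZD × 0.573814 = 0.573814 EUR
0.573814 EUR ÷ 0.160625 = 3.57238 BRL

NZD/BRL = 3.57238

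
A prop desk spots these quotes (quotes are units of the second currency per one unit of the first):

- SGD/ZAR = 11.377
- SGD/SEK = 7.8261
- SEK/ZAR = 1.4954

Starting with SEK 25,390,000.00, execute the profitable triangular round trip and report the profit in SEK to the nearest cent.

Profit: SEK 727,867.36

Profitable loop is SEK → ZAR → SGD → SEK:
SEK 25,390,000.00 × 1.4954 = ZAR 37,968,206.00
ZAR 37,968,206.00 ÷ 11.377 = SGD 3,337,277.49
SGD 3,337,277.49 × 7.8261 = SEK 26,117,867.36
Profit = SEK 26,117,867.36 − SEK 25,390,000.00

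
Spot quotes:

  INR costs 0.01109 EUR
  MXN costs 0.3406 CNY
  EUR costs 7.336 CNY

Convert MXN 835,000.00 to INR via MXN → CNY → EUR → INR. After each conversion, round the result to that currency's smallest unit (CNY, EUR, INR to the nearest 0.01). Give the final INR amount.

INR 3,495,749.32

MXN 835,000.00 × 0.3406 = CNY 284,401.00
CNY 284,401.00 ÷ 7.336 = EUR 38,767.86
EUR 38,767.86 ÷ 0.01109 = INR 3,495,749.32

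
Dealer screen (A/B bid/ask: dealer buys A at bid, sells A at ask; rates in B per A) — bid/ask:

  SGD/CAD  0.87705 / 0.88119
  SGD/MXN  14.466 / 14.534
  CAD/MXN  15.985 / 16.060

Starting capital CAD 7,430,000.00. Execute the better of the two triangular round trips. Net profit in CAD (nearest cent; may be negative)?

Net profit: CAD 164,901.99

Best loop CAD → SGD → MXN → CAD:
CAD 7,430,000.00 ÷ 0.88119 (buy SGD at ask) = SGD 8,431,779.75
SGD 8,431,779.75 × 14.466 (sell SGD at bid) = MXN 121,974,125.90
MXN 121,974,125.90 ÷ 16.060 (buy CAD at ask) = CAD 7,594,901.99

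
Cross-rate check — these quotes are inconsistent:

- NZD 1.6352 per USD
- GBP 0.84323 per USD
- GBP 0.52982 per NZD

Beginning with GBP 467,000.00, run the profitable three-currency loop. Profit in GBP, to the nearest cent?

Profit: GBP 12,810.84

Profitable loop is GBP → USD → NZD → GBP:
GBP 467,000.00 ÷ 0.84323 = USD 553,822.80
USD 553,822.80 × 1.6352 = NZD 905,611.04
NZD 905,611.04 × 0.52982 = GBP 479,810.84
Profit = GBP 479,810.84 − GBP 467,000.00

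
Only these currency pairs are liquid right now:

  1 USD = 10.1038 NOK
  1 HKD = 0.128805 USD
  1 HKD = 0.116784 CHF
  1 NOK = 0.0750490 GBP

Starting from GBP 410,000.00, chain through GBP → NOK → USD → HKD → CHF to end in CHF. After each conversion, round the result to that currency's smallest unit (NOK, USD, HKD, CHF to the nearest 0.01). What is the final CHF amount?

CHF 490,235.59

GBP 410,000.00 ÷ 0.0750490 = NOK 5,463,097.44
NOK 5,463,097.44 ÷ 10.1038 = USD 540,697.31
USD 540,697.31 ÷ 0.128805 = HKD 4,197,797.52
HKD 4,197,797.52 × 0.116784 = CHF 490,235.59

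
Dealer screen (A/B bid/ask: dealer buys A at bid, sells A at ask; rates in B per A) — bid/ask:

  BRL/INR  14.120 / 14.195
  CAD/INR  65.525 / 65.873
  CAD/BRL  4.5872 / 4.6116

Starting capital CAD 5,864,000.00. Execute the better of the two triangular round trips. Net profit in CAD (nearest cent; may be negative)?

Net profit: CAD 5,673.76

Best loop CAD → INR → BRL → CAD:
CAD 5,864,000.00 × 65.525 (sell CAD at bid) = INR 384,238,600.00
INR 384,238,600.00 ÷ 14.195 (buy BRL at ask) = BRL 27,068,587.53
BRL 27,068,587.53 ÷ 4.6116 (buy CAD at ask) = CAD 5,869,673.76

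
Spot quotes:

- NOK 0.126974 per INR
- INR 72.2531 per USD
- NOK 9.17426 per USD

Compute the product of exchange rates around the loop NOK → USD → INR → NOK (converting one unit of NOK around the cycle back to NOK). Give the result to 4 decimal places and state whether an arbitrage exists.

1.0000 (no arbitrage)

Around NOK → USD → INR → NOK: 1 ÷ 9.17426 × 72.2531 × 0.126974 = 1.000001
Product ≈ 1 (deviation 0.000%, within rounding noise).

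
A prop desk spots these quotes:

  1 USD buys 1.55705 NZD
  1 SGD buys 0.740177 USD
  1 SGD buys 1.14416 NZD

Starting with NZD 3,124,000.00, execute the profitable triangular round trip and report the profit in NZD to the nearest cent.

Profitable loop is NZD → SGD → USD → NZD:
NZD 3,124,000.00 ÷ 1.14416 = SGD 2,730,387.36
SGD 2,730,387.36 × 0.740177 = USD 2,020,969.92
USD 2,020,969.92 × 1.55705 = NZD 3,146,751.22
Profit = NZD 3,146,751.22 − NZD 3,124,000.00

Profit: NZD 22,751.22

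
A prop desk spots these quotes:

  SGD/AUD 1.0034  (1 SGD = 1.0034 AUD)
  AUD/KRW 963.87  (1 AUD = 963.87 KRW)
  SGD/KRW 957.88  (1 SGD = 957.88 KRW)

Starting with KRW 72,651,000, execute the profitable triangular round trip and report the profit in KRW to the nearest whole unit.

Profit: KRW 702,873

Profitable loop is KRW → SGD → AUD → KRW:
KRW 72,651,000 ÷ 957.88 = SGD 75,845.62
SGD 75,845.62 × 1.0034 = AUD 76,103.49
AUD 76,103.49 × 963.87 = KRW 73,353,873
Profit = KRW 73,353,873 − KRW 72,651,000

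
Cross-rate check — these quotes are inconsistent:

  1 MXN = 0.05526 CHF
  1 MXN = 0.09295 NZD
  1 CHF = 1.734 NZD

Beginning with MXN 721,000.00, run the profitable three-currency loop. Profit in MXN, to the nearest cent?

Profit: MXN 22,268.70

Profitable loop is MXN → CHF → NZD → MXN:
MXN 721,000.00 × 0.05526 = CHF 39,842.46
CHF 39,842.46 × 1.734 = NZD 69,086.83
NZD 69,086.83 ÷ 0.09295 = MXN 743,268.70
Profit = MXN 743,268.70 − MXN 721,000.00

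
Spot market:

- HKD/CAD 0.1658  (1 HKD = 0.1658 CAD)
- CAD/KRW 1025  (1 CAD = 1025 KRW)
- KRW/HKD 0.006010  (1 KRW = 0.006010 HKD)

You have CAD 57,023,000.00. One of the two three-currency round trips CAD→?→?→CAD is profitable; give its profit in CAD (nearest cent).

Profitable loop is CAD → KRW → HKD → CAD:
CAD 57,023,000.00 × 1025 = KRW 58,448,575,000
KRW 58,448,575,000 × 0.006010 = HKD 351,275,935.75
HKD 351,275,935.75 × 0.1658 = CAD 58,241,550.15
Profit = CAD 58,241,550.15 − CAD 57,023,000.00

Profit: CAD 1,218,550.15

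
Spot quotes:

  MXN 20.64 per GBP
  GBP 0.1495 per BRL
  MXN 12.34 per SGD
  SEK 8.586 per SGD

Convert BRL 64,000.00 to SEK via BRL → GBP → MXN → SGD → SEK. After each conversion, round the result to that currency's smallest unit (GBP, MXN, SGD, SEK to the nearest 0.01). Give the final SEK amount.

SEK 137,406.31

BRL 64,000.00 × 0.1495 = GBP 9,568.00
GBP 9,568.00 × 20.64 = MXN 197,483.52
MXN 197,483.52 ÷ 12.34 = SGD 16,003.53
SGD 16,003.53 × 8.586 = SEK 137,406.31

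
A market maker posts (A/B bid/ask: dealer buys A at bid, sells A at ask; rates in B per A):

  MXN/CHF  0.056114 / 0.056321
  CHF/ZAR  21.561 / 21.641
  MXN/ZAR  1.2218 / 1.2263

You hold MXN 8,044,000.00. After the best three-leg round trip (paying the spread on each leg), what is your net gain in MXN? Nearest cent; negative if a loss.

Best loop MXN → ZAR → CHF → MXN:
MXN 8,044,000.00 × 1.2218 (sell MXN at bid) = ZAR 9,828,159.20
ZAR 9,828,159.20 ÷ 21.641 (buy CHF at ask) = CHF 454,145.34
CHF 454,145.34 ÷ 0.056321 (buy MXN at ask) = MXN 8,063,516.90

Net profit: MXN 19,516.90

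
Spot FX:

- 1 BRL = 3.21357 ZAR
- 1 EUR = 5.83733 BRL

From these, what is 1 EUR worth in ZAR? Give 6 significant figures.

EUR/ZAR = 18.7587

1 EUR × 5.83733 = 5.83733 BRL
5.83733 BRL × 3.21357 = 18.7587 ZAR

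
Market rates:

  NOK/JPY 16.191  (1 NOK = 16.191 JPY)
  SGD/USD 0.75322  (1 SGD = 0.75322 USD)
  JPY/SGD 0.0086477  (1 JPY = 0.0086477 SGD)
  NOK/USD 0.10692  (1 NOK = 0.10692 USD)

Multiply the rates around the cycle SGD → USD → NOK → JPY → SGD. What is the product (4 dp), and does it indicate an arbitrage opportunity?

Around SGD → USD → NOK → JPY → SGD: 1 × 0.75322 ÷ 0.10692 × 16.191 × 0.0086477 = 0.986364
Product < 1; profitable direction is SGD → JPY → NOK → USD → SGD.

0.9864 (arbitrage exists)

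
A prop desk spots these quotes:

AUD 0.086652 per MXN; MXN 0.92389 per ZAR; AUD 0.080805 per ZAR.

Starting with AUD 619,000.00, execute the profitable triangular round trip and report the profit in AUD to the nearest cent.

Profit: AUD 5,784.18

Profitable loop is AUD → MXN → ZAR → AUD:
AUD 619,000.00 ÷ 0.086652 = MXN 7,143,516.60
MXN 7,143,516.60 ÷ 0.92389 = ZAR 7,731,999.04
ZAR 7,731,999.04 × 0.080805 = AUD 624,784.18
Profit = AUD 624,784.18 − AUD 619,000.00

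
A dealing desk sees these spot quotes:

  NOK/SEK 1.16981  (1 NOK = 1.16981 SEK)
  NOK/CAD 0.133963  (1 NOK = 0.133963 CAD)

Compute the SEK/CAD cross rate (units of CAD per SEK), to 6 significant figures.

SEK/CAD = 0.114517

1 SEK ÷ 1.16981 = 0.85484 NOK
0.85484 NOK × 0.133963 = 0.114517 CAD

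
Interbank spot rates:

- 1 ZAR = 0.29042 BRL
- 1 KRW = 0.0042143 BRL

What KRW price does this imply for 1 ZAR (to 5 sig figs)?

ZAR/KRW = 68.913

1 ZAR × 0.29042 = 0.29042 BRL
0.29042 BRL ÷ 0.0042143 = 68.913 KRW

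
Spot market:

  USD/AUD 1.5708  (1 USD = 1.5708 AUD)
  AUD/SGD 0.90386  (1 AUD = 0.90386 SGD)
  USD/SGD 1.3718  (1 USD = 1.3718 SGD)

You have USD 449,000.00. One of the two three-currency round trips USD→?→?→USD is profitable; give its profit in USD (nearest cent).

Profit: USD 15,705.28

Profitable loop is USD → AUD → SGD → USD:
USD 449,000.00 × 1.5708 = AUD 705,289.20
AUD 705,289.20 × 0.90386 = SGD 637,482.70
SGD 637,482.70 ÷ 1.3718 = USD 464,705.28
Profit = USD 464,705.28 − USD 449,000.00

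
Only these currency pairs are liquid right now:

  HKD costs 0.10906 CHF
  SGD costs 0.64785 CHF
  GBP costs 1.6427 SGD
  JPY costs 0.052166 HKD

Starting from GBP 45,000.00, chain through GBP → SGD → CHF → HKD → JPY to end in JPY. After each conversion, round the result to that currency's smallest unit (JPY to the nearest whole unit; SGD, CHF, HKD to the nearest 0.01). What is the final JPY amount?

JPY 8,417,675

GBP 45,000.00 × 1.6427 = SGD 73,921.50
SGD 73,921.50 × 0.64785 = CHF 47,890.04
CHF 47,890.04 ÷ 0.10906 = HKD 439,116.45
HKD 439,116.45 ÷ 0.052166 = JPY 8,417,675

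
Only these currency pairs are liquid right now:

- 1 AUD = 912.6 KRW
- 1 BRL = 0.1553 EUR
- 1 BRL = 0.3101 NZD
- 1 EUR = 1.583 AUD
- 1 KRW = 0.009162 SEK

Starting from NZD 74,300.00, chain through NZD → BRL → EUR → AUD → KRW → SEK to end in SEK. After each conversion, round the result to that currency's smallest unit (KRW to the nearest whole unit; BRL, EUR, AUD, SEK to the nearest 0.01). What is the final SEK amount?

NZD 74,300.00 ÷ 0.3101 = BRL 239,600.13
BRL 239,600.13 × 0.1553 = EUR 37,209.90
EUR 37,209.90 × 1.583 = AUD 58,903.27
AUD 58,903.27 × 912.6 = KRW 53,755,124
KRW 53,755,124 × 0.009162 = SEK 492,504.45

SEK 492,504.45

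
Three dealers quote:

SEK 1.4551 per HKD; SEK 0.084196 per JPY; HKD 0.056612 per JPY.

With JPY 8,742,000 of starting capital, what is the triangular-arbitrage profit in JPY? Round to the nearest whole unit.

Profitable loop is JPY → SEK → HKD → JPY:
JPY 8,742,000 × 0.084196 = SEK 736,041.43
SEK 736,041.43 ÷ 1.4551 = HKD 505,835.63
HKD 505,835.63 ÷ 0.056612 = JPY 8,935,131
Profit = JPY 8,935,131 − JPY 8,742,000

Profit: JPY 193,131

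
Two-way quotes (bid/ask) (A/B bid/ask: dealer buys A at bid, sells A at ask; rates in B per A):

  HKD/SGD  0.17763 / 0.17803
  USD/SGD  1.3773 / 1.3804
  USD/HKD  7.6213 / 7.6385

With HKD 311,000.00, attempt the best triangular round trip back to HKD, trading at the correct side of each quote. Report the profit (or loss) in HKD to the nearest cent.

Best loop HKD → USD → SGD → HKD:
HKD 311,000.00 ÷ 7.6385 (buy USD at ask) = USD 40,714.80
USD 40,714.80 × 1.3773 (sell USD at bid) = SGD 56,076.49
SGD 56,076.49 ÷ 0.17803 (buy HKD at ask) = HKD 314,983.40

Net profit: HKD 3,983.40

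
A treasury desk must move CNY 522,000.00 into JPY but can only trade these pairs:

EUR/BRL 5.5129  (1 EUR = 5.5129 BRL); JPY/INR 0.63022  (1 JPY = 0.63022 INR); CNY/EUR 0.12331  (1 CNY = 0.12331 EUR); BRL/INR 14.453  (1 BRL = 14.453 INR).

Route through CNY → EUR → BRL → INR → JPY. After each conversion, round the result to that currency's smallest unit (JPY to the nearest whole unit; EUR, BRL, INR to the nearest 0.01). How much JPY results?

CNY 522,000.00 × 0.12331 = EUR 64,367.82
EUR 64,367.82 × 5.5129 = BRL 354,853.35
BRL 354,853.35 × 14.453 = INR 5,128,695.47
INR 5,128,695.47 ÷ 0.63022 = JPY 8,137,945

JPY 8,137,945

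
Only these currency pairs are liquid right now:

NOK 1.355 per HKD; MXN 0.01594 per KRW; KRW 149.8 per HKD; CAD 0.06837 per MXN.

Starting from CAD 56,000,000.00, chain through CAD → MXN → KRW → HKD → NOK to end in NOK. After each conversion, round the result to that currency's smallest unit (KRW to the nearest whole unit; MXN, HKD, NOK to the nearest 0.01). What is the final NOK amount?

CAD 56,000,000.00 ÷ 0.06837 = MXN 819,072,692.70
MXN 819,072,692.70 ÷ 0.01594 = KRW 51,384,736,054
KRW 51,384,736,054 ÷ 149.8 = HKD 343,022,270.05
HKD 343,022,270.05 × 1.355 = NOK 464,795,175.92

NOK 464,795,175.92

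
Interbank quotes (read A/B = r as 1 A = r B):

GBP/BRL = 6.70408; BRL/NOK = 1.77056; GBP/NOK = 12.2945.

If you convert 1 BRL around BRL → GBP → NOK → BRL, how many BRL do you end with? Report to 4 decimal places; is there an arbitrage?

Around BRL → GBP → NOK → BRL: 1 ÷ 6.70408 × 12.2945 ÷ 1.77056 = 1.035765
Product > 1; profitable direction is BRL → GBP → NOK → BRL.

1.0358 (arbitrage exists)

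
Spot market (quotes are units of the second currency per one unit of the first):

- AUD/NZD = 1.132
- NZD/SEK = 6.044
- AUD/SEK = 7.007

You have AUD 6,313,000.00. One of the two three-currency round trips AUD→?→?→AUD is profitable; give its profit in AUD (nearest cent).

Profitable loop is AUD → SEK → NZD → AUD:
AUD 6,313,000.00 × 7.007 = SEK 44,235,191.00
SEK 44,235,191.00 ÷ 6.044 = NZD 7,318,860.19
NZD 7,318,860.19 ÷ 1.132 = AUD 6,465,424.20
Profit = AUD 6,465,424.20 − AUD 6,313,000.00

Profit: AUD 152,424.20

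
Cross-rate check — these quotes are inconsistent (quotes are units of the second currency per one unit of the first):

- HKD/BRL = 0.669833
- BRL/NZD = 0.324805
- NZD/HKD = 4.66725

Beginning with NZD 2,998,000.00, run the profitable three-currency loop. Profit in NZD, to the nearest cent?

Profitable loop is NZD → HKD → BRL → NZD:
NZD 2,998,000.00 × 4.66725 = HKD 13,992,415.50
HKD 13,992,415.50 × 0.669833 = BRL 9,372,581.65
BRL 9,372,581.65 × 0.324805 = NZD 3,044,261.38
Profit = NZD 3,044,261.38 − NZD 2,998,000.00

Profit: NZD 46,261.38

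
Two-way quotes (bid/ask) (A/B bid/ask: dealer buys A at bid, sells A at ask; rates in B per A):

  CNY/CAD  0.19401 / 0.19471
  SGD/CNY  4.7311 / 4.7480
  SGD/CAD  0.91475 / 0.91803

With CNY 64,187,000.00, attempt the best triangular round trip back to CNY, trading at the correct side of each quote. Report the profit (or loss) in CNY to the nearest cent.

Best loop CNY → CAD → SGD → CNY:
CNY 64,187,000.00 × 0.19401 (sell CNY at bid) = CAD 12,452,919.87
CAD 12,452,919.87 ÷ 0.91803 (buy SGD at ask) = SGD 13,564,828.89
SGD 13,564,828.89 × 4.7311 (sell SGD at bid) = CNY 64,176,561.98

Net result: CNY -10,438.02 (no profitable arbitrage after spreads)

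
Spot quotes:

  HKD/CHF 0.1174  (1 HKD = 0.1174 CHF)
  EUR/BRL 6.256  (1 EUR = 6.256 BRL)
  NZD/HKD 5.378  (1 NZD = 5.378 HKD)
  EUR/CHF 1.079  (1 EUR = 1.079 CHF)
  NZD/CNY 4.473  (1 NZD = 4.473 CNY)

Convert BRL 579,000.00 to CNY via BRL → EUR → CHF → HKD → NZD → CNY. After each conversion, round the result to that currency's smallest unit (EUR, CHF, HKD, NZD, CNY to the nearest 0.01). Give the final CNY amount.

CNY 707,478.53

BRL 579,000.00 ÷ 6.256 = EUR 92,551.15
EUR 92,551.15 × 1.079 = CHF 99,862.69
CHF 99,862.69 ÷ 0.1174 = HKD 850,619.17
HKD 850,619.17 ÷ 5.378 = NZD 158,166.45
NZD 158,166.45 × 4.473 = CNY 707,478.53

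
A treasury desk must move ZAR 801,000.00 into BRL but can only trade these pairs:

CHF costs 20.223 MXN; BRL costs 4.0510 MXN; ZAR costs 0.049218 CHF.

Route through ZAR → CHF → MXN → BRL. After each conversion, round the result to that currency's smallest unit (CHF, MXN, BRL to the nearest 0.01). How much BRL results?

BRL 196,806.68

ZAR 801,000.00 × 0.049218 = CHF 39,423.62
CHF 39,423.62 × 20.223 = MXN 797,263.87
MXN 797,263.87 ÷ 4.0510 = BRL 196,806.68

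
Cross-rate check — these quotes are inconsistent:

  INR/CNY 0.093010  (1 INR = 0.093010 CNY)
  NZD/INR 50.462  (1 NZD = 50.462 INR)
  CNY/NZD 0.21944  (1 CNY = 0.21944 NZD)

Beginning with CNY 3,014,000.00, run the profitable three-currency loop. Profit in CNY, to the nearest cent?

Profitable loop is CNY → NZD → INR → CNY:
CNY 3,014,000.00 × 0.21944 = NZD 661,392.16
NZD 661,392.16 × 50.462 = INR 33,375,171.18
INR 33,375,171.18 × 0.093010 = CNY 3,104,224.67
Profit = CNY 3,104,224.67 − CNY 3,014,000.00

Profit: CNY 90,224.67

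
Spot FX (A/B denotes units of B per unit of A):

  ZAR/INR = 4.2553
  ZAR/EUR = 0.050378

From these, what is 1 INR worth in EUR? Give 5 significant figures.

INR/EUR = 0.011839

1 INR ÷ 4.2553 = 0.235001 ZAR
0.235001 ZAR × 0.050378 = 0.0118389 EUR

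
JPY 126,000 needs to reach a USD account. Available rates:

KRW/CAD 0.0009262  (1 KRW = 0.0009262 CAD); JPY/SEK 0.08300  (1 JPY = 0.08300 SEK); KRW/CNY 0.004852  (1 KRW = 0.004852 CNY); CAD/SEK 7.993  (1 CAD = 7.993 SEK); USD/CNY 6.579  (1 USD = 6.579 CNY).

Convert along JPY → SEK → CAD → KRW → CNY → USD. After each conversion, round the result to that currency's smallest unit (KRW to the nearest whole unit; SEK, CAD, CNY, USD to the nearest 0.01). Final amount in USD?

JPY 126,000 × 0.08300 = SEK 10,458.00
SEK 10,458.00 ÷ 7.993 = CAD 1,308.39
CAD 1,308.39 ÷ 0.0009262 = KRW 1,412,643
KRW 1,412,643 × 0.004852 = CNY 6,854.14
CNY 6,854.14 ÷ 6.579 = USD 1,041.82

USD 1,041.82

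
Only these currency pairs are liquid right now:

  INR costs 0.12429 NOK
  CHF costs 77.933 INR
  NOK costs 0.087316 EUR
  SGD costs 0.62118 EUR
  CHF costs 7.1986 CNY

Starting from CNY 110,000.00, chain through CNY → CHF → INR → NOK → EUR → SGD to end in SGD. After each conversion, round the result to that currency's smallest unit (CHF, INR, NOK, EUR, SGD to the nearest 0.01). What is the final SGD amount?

CNY 110,000.00 ÷ 7.1986 = CHF 15,280.75
CHF 15,280.75 × 77.933 = INR 1,190,874.69
INR 1,190,874.69 × 0.12429 = NOK 148,013.82
NOK 148,013.82 × 0.087316 = EUR 12,923.97
EUR 12,923.97 ÷ 0.62118 = SGD 20,805.52

SGD 20,805.52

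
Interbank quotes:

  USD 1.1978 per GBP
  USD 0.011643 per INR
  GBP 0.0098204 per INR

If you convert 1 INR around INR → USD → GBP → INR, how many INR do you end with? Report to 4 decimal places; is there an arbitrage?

Around INR → USD → GBP → INR: 1 × 0.011643 ÷ 1.1978 ÷ 0.0098204 = 0.989809
Product < 1; profitable direction is INR → GBP → USD → INR.

0.9898 (arbitrage exists)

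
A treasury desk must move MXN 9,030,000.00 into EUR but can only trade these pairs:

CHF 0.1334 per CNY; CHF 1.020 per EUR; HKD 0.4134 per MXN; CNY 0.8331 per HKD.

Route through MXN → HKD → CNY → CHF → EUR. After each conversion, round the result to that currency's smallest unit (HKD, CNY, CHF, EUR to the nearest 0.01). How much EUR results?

MXN 9,030,000.00 × 0.4134 = HKD 3,733,002.00
HKD 3,733,002.00 × 0.8331 = CNY 3,109,963.97
CNY 3,109,963.97 × 0.1334 = CHF 414,869.19
CHF 414,869.19 ÷ 1.020 = EUR 406,734.50

EUR 406,734.50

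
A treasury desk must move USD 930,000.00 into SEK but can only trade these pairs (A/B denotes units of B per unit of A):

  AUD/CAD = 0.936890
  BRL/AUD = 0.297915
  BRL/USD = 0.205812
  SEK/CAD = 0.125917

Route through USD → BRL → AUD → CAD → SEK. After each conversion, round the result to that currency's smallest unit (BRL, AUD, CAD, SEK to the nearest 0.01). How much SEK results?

USD 930,000.00 ÷ 0.205812 = BRL 4,518,686.96
BRL 4,518,686.96 × 0.297915 = AUD 1,346,184.63
AUD 1,346,184.63 × 0.936890 = CAD 1,261,226.92
CAD 1,261,226.92 ÷ 0.125917 = SEK 10,016,335.52

SEK 10,016,335.52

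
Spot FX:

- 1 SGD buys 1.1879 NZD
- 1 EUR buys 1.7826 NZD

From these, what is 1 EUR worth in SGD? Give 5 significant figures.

EUR/SGD = 1.5006

1 EUR × 1.7826 = 1.7826 NZD
1.7826 NZD ÷ 1.1879 = 1.50063 SGD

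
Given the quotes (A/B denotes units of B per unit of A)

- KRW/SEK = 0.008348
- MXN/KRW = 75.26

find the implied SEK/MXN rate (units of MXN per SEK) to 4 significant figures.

SEK/MXN = 1.592

1 SEK ÷ 0.008348 = 119.789 KRW
119.789 KRW ÷ 75.26 = 1.59167 MXN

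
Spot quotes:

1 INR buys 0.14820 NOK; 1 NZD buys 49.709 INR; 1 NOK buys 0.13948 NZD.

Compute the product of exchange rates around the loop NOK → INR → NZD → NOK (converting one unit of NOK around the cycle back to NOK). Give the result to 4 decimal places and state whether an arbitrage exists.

Around NOK → INR → NZD → NOK: 1 ÷ 0.14820 ÷ 49.709 ÷ 0.13948 = 0.973206
Product < 1; profitable direction is NOK → NZD → INR → NOK.

0.9732 (arbitrage exists)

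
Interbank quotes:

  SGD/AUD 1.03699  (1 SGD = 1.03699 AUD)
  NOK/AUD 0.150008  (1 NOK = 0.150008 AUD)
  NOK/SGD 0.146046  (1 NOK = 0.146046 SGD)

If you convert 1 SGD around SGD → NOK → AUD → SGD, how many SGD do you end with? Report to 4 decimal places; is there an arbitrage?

Around SGD → NOK → AUD → SGD: 1 ÷ 0.146046 × 0.150008 ÷ 1.03699 = 0.990490
Product < 1; profitable direction is SGD → AUD → NOK → SGD.

0.9905 (arbitrage exists)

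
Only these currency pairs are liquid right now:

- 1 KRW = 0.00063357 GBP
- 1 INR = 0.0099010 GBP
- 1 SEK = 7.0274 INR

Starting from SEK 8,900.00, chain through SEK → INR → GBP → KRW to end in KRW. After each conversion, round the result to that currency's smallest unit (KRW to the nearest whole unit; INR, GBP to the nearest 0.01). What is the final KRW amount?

KRW 977,398

SEK 8,900.00 × 7.0274 = INR 62,543.86
INR 62,543.86 × 0.0099010 = GBP 619.25
GBP 619.25 ÷ 0.00063357 = KRW 977,398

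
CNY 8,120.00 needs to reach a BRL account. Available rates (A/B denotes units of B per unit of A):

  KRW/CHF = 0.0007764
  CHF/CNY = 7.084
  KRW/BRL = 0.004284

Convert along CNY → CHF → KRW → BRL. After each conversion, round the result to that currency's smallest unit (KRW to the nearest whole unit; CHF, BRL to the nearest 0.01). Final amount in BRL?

BRL 6,324.75

CNY 8,120.00 ÷ 7.084 = CHF 1,146.25
CHF 1,146.25 ÷ 0.0007764 = KRW 1,476,365
KRW 1,476,365 × 0.004284 = BRL 6,324.75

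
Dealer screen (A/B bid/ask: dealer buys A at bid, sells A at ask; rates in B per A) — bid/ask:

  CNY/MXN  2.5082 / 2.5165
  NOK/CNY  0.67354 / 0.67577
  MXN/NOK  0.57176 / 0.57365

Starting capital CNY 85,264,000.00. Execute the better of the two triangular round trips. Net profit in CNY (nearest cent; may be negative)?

Net profit: CNY 2,138,300.22

Best loop CNY → NOK → MXN → CNY:
CNY 85,264,000.00 ÷ 0.67577 (buy NOK at ask) = NOK 126,173,106.23
NOK 126,173,106.23 ÷ 0.57365 (buy MXN at ask) = MXN 219,947,888.49
MXN 219,947,888.49 ÷ 2.5165 (buy CNY at ask) = CNY 87,402,300.22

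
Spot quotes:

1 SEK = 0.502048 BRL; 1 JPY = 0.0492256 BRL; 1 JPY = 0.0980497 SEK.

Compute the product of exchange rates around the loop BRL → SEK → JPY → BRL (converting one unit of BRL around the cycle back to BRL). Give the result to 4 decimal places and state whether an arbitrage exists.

Around BRL → SEK → JPY → BRL: 1 ÷ 0.502048 ÷ 0.0980497 × 0.0492256 = 0.999999
Product ≈ 1 (deviation 0.000%, within rounding noise).

1.0000 (no arbitrage)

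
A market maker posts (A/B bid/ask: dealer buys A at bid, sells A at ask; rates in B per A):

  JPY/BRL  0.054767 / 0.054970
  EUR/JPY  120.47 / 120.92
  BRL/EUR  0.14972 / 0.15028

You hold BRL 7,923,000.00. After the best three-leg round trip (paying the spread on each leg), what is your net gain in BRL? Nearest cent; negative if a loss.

Best loop BRL → JPY → EUR → BRL:
BRL 7,923,000.00 ÷ 0.054970 (buy JPY at ask) = JPY 144,133,164
JPY 144,133,164 ÷ 120.92 (buy EUR at ask) = EUR 1,191,971.25
EUR 1,191,971.25 ÷ 0.15028 (buy BRL at ask) = BRL 7,931,669.22

Net profit: BRL 8,669.22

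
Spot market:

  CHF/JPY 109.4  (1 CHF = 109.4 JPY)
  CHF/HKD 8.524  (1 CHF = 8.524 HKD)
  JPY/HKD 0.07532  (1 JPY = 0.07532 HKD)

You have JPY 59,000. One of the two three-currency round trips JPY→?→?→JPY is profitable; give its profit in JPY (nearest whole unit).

Profit: JPY 2,033

Profitable loop is JPY → CHF → HKD → JPY:
JPY 59,000 ÷ 109.4 = CHF 539.31
CHF 539.31 × 8.524 = HKD 4,597.04
HKD 4,597.04 ÷ 0.07532 = JPY 61,033
Profit = JPY 61,033 − JPY 59,000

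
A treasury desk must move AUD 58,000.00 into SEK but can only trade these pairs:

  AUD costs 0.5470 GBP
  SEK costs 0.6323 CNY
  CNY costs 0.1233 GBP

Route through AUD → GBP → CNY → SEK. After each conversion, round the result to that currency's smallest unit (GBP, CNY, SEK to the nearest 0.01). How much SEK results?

SEK 406,938.76

AUD 58,000.00 × 0.5470 = GBP 31,726.00
GBP 31,726.00 ÷ 0.1233 = CNY 257,307.38
CNY 257,307.38 ÷ 0.6323 = SEK 406,938.76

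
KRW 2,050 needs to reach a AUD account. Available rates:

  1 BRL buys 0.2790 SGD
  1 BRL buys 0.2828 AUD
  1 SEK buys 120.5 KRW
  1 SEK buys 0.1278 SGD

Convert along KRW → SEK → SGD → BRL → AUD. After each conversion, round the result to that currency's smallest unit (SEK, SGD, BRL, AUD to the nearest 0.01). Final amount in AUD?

AUD 2.20

KRW 2,050 ÷ 120.5 = SEK 17.01
SEK 17.01 × 0.1278 = SGD 2.17
SGD 2.17 ÷ 0.2790 = BRL 7.78
BRL 7.78 × 0.2828 = AUD 2.20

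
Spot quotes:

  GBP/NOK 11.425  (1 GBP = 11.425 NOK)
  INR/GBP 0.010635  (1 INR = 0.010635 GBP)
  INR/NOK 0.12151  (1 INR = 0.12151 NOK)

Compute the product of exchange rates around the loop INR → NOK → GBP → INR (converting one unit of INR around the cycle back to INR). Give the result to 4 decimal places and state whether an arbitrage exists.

Around INR → NOK → GBP → INR: 1 × 0.12151 ÷ 11.425 ÷ 0.010635 = 1.000042
Product ≈ 1 (deviation 0.004%, within rounding noise).

1.0000 (no arbitrage)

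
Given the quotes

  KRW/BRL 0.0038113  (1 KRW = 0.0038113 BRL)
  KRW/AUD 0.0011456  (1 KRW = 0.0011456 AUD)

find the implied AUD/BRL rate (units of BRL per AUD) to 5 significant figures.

1 AUD ÷ 0.0011456 = 872.905 KRW
872.905 KRW × 0.0038113 = 3.3269 BRL

AUD/BRL = 3.3269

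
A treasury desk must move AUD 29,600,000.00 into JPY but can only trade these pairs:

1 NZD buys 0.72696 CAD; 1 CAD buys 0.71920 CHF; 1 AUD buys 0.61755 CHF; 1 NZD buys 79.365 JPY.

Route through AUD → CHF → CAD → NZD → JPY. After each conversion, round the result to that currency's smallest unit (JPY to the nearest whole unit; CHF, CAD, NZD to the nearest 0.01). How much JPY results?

AUD 29,600,000.00 × 0.61755 = CHF 18,279,480.00
CHF 18,279,480.00 ÷ 0.71920 = CAD 25,416,407.12
CAD 25,416,407.12 ÷ 0.72696 = NZD 34,962,593.71
NZD 34,962,593.71 × 79.365 = JPY 2,774,806,250

JPY 2,774,806,250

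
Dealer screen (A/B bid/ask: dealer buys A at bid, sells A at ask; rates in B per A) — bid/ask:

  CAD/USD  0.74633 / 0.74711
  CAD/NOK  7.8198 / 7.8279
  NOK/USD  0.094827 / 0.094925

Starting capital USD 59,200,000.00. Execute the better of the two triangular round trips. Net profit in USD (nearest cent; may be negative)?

Best loop USD → NOK → CAD → USD:
USD 59,200,000.00 ÷ 0.094925 (buy NOK at ask) = NOK 623,650,250.20
NOK 623,650,250.20 ÷ 7.8279 (buy CAD at ask) = CAD 79,670,186.15
CAD 79,670,186.15 × 0.74633 (sell CAD at bid) = USD 59,460,250.03

Net profit: USD 260,250.03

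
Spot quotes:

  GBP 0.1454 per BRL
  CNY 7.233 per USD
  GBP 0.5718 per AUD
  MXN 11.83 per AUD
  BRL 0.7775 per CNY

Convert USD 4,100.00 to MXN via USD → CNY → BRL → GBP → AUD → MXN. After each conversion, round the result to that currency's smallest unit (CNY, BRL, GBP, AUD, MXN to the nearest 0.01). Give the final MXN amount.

USD 4,100.00 × 7.233 = CNY 29,655.30
CNY 29,655.30 × 0.7775 = BRL 23,057.00
BRL 23,057.00 × 0.1454 = GBP 3,352.49
GBP 3,352.49 ÷ 0.5718 = AUD 5,863.05
AUD 5,863.05 × 11.83 = MXN 69,359.88

MXN 69,359.88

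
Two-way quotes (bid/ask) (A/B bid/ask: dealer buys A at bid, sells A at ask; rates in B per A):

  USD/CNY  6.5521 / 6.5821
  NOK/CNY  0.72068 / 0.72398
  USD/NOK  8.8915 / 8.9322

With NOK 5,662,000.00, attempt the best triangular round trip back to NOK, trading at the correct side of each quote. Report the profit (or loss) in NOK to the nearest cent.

Net profit: NOK 74,742.74

Best loop NOK → USD → CNY → NOK:
NOK 5,662,000.00 ÷ 8.9322 (buy USD at ask) = USD 633,886.39
USD 633,886.39 × 6.5521 (sell USD at bid) = CNY 4,153,287.01
CNY 4,153,287.01 ÷ 0.72398 (buy NOK at ask) = NOK 5,736,742.74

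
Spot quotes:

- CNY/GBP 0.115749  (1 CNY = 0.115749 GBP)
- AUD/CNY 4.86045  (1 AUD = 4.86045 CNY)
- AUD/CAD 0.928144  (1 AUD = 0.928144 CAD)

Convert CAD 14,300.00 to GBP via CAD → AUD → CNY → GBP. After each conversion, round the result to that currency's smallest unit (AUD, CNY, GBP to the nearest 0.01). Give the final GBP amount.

GBP 8,667.91

CAD 14,300.00 ÷ 0.928144 = AUD 15,407.09
AUD 15,407.09 × 4.86045 = CNY 74,885.39
CNY 74,885.39 × 0.115749 = GBP 8,667.91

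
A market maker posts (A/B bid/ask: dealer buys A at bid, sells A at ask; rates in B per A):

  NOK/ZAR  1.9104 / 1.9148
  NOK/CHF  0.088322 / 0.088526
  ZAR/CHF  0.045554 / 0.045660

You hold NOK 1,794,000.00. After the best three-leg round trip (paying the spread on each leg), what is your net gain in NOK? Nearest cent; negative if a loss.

Best loop NOK → CHF → ZAR → NOK:
NOK 1,794,000.00 × 0.088322 (sell NOK at bid) = CHF 158,449.67
CHF 158,449.67 ÷ 0.045660 (buy ZAR at ask) = ZAR 3,470,207.36
ZAR 3,470,207.36 ÷ 1.9148 (buy NOK at ask) = NOK 1,812,308.00

Net profit: NOK 18,308.00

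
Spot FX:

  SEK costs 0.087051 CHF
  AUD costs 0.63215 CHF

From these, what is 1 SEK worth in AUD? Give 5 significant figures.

1 SEK × 0.087051 = 0.087051 CHF
0.087051 CHF ÷ 0.63215 = 0.137706 AUD

SEK/AUD = 0.13771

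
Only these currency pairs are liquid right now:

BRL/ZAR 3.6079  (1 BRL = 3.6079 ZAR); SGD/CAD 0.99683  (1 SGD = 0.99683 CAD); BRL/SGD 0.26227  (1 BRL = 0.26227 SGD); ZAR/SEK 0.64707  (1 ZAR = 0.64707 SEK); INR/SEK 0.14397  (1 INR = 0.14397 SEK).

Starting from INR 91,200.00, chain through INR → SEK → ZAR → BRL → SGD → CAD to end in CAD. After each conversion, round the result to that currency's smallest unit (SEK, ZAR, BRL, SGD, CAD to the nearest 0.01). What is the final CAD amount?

INR 91,200.00 × 0.14397 = SEK 13,130.06
SEK 13,130.06 ÷ 0.64707 = ZAR 20,291.56
ZAR 20,291.56 ÷ 3.6079 = BRL 5,624.20
BRL 5,624.20 × 0.26227 = SGD 1,475.06
SGD 1,475.06 × 0.99683 = CAD 1,470.38

CAD 1,470.38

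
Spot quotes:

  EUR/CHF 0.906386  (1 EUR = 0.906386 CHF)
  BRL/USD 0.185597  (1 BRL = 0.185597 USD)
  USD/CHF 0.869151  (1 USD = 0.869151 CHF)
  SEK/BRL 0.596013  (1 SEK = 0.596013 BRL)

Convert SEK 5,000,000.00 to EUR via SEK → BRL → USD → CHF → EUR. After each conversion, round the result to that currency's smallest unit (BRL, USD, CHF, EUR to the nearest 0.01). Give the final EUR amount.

EUR 530,369.73

SEK 5,000,000.00 × 0.596013 = BRL 2,980,065.00
BRL 2,980,065.00 × 0.185597 = USD 553,091.12
USD 553,091.12 × 0.869151 = CHF 480,719.70
CHF 480,719.70 ÷ 0.906386 = EUR 530,369.73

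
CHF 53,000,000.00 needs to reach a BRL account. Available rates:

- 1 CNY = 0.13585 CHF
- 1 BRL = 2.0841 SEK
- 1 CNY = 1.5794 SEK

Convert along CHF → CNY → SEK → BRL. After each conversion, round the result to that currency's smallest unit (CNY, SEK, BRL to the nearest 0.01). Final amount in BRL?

CHF 53,000,000.00 ÷ 0.13585 = CNY 390,136,179.61
CNY 390,136,179.61 × 1.5794 = SEK 616,181,082.08
SEK 616,181,082.08 ÷ 2.0841 = BRL 295,658,117.21

BRL 295,658,117.21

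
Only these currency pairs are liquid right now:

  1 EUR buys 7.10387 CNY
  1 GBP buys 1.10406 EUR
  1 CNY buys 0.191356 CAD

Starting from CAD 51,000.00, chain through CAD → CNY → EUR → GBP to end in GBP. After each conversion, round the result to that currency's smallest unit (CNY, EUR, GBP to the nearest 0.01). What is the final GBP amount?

CAD 51,000.00 ÷ 0.191356 = CNY 266,518.95
CNY 266,518.95 ÷ 7.10387 = EUR 37,517.43
EUR 37,517.43 ÷ 1.10406 = GBP 33,981.33

GBP 33,981.33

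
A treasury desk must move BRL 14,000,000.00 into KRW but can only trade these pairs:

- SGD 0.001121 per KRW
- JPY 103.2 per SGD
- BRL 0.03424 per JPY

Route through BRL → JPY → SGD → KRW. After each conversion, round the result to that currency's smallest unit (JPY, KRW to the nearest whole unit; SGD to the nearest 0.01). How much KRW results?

KRW 3,534,345,245

BRL 14,000,000.00 ÷ 0.03424 = JPY 408,878,505
JPY 408,878,505 ÷ 103.2 = SGD 3,962,001.02
SGD 3,962,001.02 ÷ 0.001121 = KRW 3,534,345,245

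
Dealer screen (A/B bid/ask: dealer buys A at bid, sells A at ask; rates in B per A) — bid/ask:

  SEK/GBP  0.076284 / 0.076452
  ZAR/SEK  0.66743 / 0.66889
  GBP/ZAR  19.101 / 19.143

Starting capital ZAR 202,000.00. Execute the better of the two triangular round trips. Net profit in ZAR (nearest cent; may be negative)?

Net profit: ZAR 4,346.84

Best loop ZAR → GBP → SEK → ZAR:
ZAR 202,000.00 ÷ 19.143 (buy GBP at ask) = GBP 10,552.16
GBP 10,552.16 ÷ 0.076452 (buy SEK at ask) = SEK 138,023.34
SEK 138,023.34 ÷ 0.66889 (buy ZAR at ask) = ZAR 206,346.84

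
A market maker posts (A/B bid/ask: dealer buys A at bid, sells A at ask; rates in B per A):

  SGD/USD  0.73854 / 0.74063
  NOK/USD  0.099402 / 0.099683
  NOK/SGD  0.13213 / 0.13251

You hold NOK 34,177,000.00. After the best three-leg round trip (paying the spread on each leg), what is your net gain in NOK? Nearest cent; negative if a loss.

Net profit: NOK 439,177.37

Best loop NOK → USD → SGD → NOK:
NOK 34,177,000.00 × 0.099402 (sell NOK at bid) = USD 3,397,262.15
USD 3,397,262.15 ÷ 0.74063 (buy SGD at ask) = SGD 4,586,989.66
SGD 4,586,989.66 ÷ 0.13251 (buy NOK at ask) = NOK 34,616,177.37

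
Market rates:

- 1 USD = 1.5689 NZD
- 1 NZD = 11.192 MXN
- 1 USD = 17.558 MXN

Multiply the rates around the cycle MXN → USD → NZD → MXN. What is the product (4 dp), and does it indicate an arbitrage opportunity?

Around MXN → USD → NZD → MXN: 1 ÷ 17.558 × 1.5689 × 11.192 = 1.000064
Product ≈ 1 (deviation 0.006%, within rounding noise).

1.0001 (no arbitrage)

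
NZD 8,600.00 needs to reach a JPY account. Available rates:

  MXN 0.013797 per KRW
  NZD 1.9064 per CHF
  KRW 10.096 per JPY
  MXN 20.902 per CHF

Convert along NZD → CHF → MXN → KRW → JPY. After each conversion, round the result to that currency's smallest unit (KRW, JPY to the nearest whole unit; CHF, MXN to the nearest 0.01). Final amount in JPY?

NZD 8,600.00 ÷ 1.9064 = CHF 4,511.12
CHF 4,511.12 × 20.902 = MXN 94,291.43
MXN 94,291.43 ÷ 0.013797 = KRW 6,834,198
KRW 6,834,198 ÷ 10.096 = JPY 676,921

JPY 676,921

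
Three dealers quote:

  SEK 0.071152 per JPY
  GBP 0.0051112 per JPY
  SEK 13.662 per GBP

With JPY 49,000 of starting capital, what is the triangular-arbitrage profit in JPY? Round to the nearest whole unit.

Profit: JPY 928

Profitable loop is JPY → SEK → GBP → JPY:
JPY 49,000 × 0.071152 = SEK 3,486.45
SEK 3,486.45 ÷ 13.662 = GBP 255.19
GBP 255.19 ÷ 0.0051112 = JPY 49,928
Profit = JPY 49,928 − JPY 49,000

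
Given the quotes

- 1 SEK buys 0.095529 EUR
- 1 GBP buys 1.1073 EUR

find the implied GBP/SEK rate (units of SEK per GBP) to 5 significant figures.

GBP/SEK = 11.591

1 GBP × 1.1073 = 1.1073 EUR
1.1073 EUR ÷ 0.095529 = 11.5912 SEK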